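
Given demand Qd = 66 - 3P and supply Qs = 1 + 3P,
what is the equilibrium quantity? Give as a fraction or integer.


First find equilibrium price:
66 - 3P = 1 + 3P
P* = 65/6 = 65/6
Then substitute into demand:
Q* = 66 - 3 * 65/6 = 67/2

67/2


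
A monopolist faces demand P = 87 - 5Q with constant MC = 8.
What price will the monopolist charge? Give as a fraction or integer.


MR = 87 - 10Q
Set MR = MC: 87 - 10Q = 8
Q* = 79/10
Substitute into demand:
P* = 87 - 5*79/10 = 95/2

95/2


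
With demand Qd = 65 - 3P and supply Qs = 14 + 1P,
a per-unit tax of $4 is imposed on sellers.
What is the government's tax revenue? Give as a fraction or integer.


With tax on sellers, new supply: Qs' = 14 + 1(P - 4)
= 10 + 1P
New equilibrium quantity:
Q_new = 95/4
Tax revenue = tax * Q_new = 4 * 95/4 = 95

95


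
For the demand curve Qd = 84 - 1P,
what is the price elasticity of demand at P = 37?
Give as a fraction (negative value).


dQ/dP = -1
At P = 37: Q = 84 - 1*37 = 47
E = (dQ/dP)(P/Q) = (-1)(37/47) = -37/47

-37/47


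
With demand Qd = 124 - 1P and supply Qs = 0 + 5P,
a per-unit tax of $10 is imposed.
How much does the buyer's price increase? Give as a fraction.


With a per-unit tax, the buyer's price increase depends on relative slopes.
Supply slope: d = 5, Demand slope: b = 1
Buyer's price increase = d * tax / (b + d)
= 5 * 10 / (1 + 5)
= 50 / 6 = 25/3

25/3


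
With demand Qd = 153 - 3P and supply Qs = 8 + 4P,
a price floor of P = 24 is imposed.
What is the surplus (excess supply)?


At P = 24:
Qd = 153 - 3*24 = 81
Qs = 8 + 4*24 = 104
Surplus = Qs - Qd = 104 - 81 = 23

23


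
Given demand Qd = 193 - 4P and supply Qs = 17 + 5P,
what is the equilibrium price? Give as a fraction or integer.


At equilibrium, Qd = Qs.
193 - 4P = 17 + 5P
193 - 17 = 4P + 5P
176 = 9P
P* = 176/9 = 176/9

176/9


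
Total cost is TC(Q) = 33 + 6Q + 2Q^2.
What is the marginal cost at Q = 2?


MC = dTC/dQ = 6 + 2*2*Q
At Q = 2:
MC = 6 + 4*2
MC = 6 + 8 = 14

14


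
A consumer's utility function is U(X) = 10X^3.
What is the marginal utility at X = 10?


MU = dU/dX = 10*3*X^(3-1)
MU = 30*X^2
At X = 10:
MU = 30 * 10^2
MU = 30 * 100 = 3000

3000


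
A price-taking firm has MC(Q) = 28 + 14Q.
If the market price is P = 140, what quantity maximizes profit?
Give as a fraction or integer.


In perfect competition, profit is maximized where P = MC.
140 = 28 + 14Q
112 = 14Q
Q* = 112/14 = 8

8


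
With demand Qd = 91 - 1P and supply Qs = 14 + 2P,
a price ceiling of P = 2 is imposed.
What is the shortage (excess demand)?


At P = 2:
Qd = 91 - 1*2 = 89
Qs = 14 + 2*2 = 18
Shortage = Qd - Qs = 89 - 18 = 71

71


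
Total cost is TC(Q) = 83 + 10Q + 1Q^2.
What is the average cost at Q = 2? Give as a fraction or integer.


TC(2) = 83 + 10*2 + 1*2^2
TC(2) = 83 + 20 + 4 = 107
AC = TC/Q = 107/2 = 107/2

107/2


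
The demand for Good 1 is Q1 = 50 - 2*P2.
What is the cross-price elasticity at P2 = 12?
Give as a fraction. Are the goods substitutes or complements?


dQ1/dP2 = -2
At P2 = 12: Q1 = 50 - 2*12 = 26
Exy = (dQ1/dP2)(P2/Q1) = -2 * 12 / 26 = -12/13
Since Exy < 0, the goods are complements.

-12/13 (complements)


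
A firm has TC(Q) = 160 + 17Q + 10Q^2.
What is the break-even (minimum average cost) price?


AC(Q) = 160/Q + 17 + 10Q
To minimize: dAC/dQ = -160/Q^2 + 10 = 0
Q^2 = 160/10 = 16
Q* = 4
Min AC = 160/4 + 17 + 10*4
Min AC = 40 + 17 + 40 = 97

97


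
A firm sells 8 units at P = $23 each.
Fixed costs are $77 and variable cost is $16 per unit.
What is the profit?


Total Revenue = P * Q = 23 * 8 = $184
Total Cost = FC + VC*Q = 77 + 16*8 = $205
Profit = TR - TC = 184 - 205 = $-21

$-21


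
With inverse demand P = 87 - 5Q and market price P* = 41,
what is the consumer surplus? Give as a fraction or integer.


Maximum willingness to pay (at Q=0): P_max = 87
Quantity demanded at P* = 41:
Q* = (87 - 41)/5 = 46/5
CS = (1/2) * Q* * (P_max - P*)
CS = (1/2) * 46/5 * (87 - 41)
CS = (1/2) * 46/5 * 46 = 1058/5

1058/5


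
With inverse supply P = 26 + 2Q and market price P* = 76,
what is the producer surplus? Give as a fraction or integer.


Minimum supply price (at Q=0): P_min = 26
Quantity supplied at P* = 76:
Q* = (76 - 26)/2 = 25
PS = (1/2) * Q* * (P* - P_min)
PS = (1/2) * 25 * (76 - 26)
PS = (1/2) * 25 * 50 = 625

625


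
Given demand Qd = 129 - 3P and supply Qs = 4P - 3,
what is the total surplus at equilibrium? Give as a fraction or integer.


Find equilibrium: 129 - 3P = 4P - 3
129 + 3 = 7P
P* = 132/7 = 132/7
Q* = 4*132/7 - 3 = 507/7
Inverse demand: P = 43 - Q/3, so P_max = 43
Inverse supply: P = 3/4 + Q/4, so P_min = 3/4
CS = (1/2) * 507/7 * (43 - 132/7) = 85683/98
PS = (1/2) * 507/7 * (132/7 - 3/4) = 257049/392
TS = CS + PS = 85683/98 + 257049/392 = 85683/56

85683/56


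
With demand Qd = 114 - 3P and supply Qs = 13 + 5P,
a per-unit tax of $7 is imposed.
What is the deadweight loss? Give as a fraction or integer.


Pre-tax equilibrium quantity: Q* = 609/8
Post-tax equilibrium quantity: Q_tax = 63
Reduction in quantity: Q* - Q_tax = 105/8
DWL = (1/2) * tax * (Q* - Q_tax)
DWL = (1/2) * 7 * 105/8 = 735/16

735/16


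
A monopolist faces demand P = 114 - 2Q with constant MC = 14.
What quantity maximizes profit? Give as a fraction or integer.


TR = P*Q = (114 - 2Q)Q = 114Q - 2Q^2
MR = dTR/dQ = 114 - 4Q
Set MR = MC:
114 - 4Q = 14
100 = 4Q
Q* = 100/4 = 25

25


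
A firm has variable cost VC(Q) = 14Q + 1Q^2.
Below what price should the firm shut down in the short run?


AVC(Q) = VC(Q)/Q = 14 + 1Q
AVC is increasing in Q, so minimum AVC is at Q -> 0+.
Min AVC = 14
The firm should shut down if P < 14.

14


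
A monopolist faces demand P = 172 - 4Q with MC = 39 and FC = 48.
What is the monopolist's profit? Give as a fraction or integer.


MR = MC: 172 - 8Q = 39
Q* = 133/8
P* = 172 - 4*133/8 = 211/2
Profit = (P* - MC)*Q* - FC
= (211/2 - 39)*133/8 - 48
= 133/2*133/8 - 48
= 17689/16 - 48 = 16921/16

16921/16


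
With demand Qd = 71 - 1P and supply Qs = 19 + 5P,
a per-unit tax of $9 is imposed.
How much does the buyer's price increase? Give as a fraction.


With a per-unit tax, the buyer's price increase depends on relative slopes.
Supply slope: d = 5, Demand slope: b = 1
Buyer's price increase = d * tax / (b + d)
= 5 * 9 / (1 + 5)
= 45 / 6 = 15/2

15/2


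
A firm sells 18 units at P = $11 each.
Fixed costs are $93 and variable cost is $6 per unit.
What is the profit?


Total Revenue = P * Q = 11 * 18 = $198
Total Cost = FC + VC*Q = 93 + 6*18 = $201
Profit = TR - TC = 198 - 201 = $-3

$-3


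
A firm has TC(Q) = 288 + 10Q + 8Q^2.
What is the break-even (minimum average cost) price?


AC(Q) = 288/Q + 10 + 8Q
To minimize: dAC/dQ = -288/Q^2 + 8 = 0
Q^2 = 288/8 = 36
Q* = 6
Min AC = 288/6 + 10 + 8*6
Min AC = 48 + 10 + 48 = 106

106


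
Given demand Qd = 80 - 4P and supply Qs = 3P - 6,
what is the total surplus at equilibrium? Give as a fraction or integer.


Find equilibrium: 80 - 4P = 3P - 6
80 + 6 = 7P
P* = 86/7 = 86/7
Q* = 3*86/7 - 6 = 216/7
Inverse demand: P = 20 - Q/4, so P_max = 20
Inverse supply: P = 2 + Q/3, so P_min = 2
CS = (1/2) * 216/7 * (20 - 86/7) = 5832/49
PS = (1/2) * 216/7 * (86/7 - 2) = 7776/49
TS = CS + PS = 5832/49 + 7776/49 = 1944/7

1944/7


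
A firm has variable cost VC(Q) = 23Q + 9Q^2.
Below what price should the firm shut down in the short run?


AVC(Q) = VC(Q)/Q = 23 + 9Q
AVC is increasing in Q, so minimum AVC is at Q -> 0+.
Min AVC = 23
The firm should shut down if P < 23.

23


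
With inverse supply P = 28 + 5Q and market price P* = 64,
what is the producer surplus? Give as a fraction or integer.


Minimum supply price (at Q=0): P_min = 28
Quantity supplied at P* = 64:
Q* = (64 - 28)/5 = 36/5
PS = (1/2) * Q* * (P* - P_min)
PS = (1/2) * 36/5 * (64 - 28)
PS = (1/2) * 36/5 * 36 = 648/5

648/5


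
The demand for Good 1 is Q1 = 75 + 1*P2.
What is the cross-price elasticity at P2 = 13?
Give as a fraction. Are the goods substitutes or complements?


dQ1/dP2 = 1
At P2 = 13: Q1 = 75 + 1*13 = 88
Exy = (dQ1/dP2)(P2/Q1) = 1 * 13 / 88 = 13/88
Since Exy > 0, the goods are substitutes.

13/88 (substitutes)


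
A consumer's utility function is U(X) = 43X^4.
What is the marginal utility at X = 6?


MU = dU/dX = 43*4*X^(4-1)
MU = 172*X^3
At X = 6:
MU = 172 * 6^3
MU = 172 * 216 = 37152

37152


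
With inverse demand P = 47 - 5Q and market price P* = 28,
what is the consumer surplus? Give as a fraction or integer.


Maximum willingness to pay (at Q=0): P_max = 47
Quantity demanded at P* = 28:
Q* = (47 - 28)/5 = 19/5
CS = (1/2) * Q* * (P_max - P*)
CS = (1/2) * 19/5 * (47 - 28)
CS = (1/2) * 19/5 * 19 = 361/10

361/10


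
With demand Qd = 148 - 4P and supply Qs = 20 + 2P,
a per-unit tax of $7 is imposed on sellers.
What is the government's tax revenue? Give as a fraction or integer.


With tax on sellers, new supply: Qs' = 20 + 2(P - 7)
= 6 + 2P
New equilibrium quantity:
Q_new = 160/3
Tax revenue = tax * Q_new = 7 * 160/3 = 1120/3

1120/3


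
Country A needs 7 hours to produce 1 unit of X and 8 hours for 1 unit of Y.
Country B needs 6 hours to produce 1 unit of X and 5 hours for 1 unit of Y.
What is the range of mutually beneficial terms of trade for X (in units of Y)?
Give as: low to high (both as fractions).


Opportunity cost of X for Country A = hours_X / hours_Y = 7/8 = 7/8 units of Y
Opportunity cost of X for Country B = hours_X / hours_Y = 6/5 = 6/5 units of Y
Terms of trade must be between the two opportunity costs.
Range: 7/8 to 6/5

7/8 to 6/5


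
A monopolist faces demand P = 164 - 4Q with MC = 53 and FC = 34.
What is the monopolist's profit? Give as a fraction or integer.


MR = MC: 164 - 8Q = 53
Q* = 111/8
P* = 164 - 4*111/8 = 217/2
Profit = (P* - MC)*Q* - FC
= (217/2 - 53)*111/8 - 34
= 111/2*111/8 - 34
= 12321/16 - 34 = 11777/16

11777/16


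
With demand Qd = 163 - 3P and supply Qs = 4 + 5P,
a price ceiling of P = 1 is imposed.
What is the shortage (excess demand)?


At P = 1:
Qd = 163 - 3*1 = 160
Qs = 4 + 5*1 = 9
Shortage = Qd - Qs = 160 - 9 = 151

151


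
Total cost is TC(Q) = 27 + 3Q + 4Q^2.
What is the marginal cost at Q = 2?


MC = dTC/dQ = 3 + 2*4*Q
At Q = 2:
MC = 3 + 8*2
MC = 3 + 16 = 19

19


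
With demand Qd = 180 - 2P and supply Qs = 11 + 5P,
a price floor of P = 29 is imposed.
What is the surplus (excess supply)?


At P = 29:
Qd = 180 - 2*29 = 122
Qs = 11 + 5*29 = 156
Surplus = Qs - Qd = 156 - 122 = 34

34


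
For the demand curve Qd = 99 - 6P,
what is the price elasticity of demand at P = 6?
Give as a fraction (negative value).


dQ/dP = -6
At P = 6: Q = 99 - 6*6 = 63
E = (dQ/dP)(P/Q) = (-6)(6/63) = -4/7

-4/7


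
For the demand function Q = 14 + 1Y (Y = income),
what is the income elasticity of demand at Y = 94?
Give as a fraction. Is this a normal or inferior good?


dQ/dY = 1
At Y = 94: Q = 14 + 1*94 = 108
Ey = (dQ/dY)(Y/Q) = 1 * 94 / 108 = 47/54
Since Ey > 0, this is a normal good.

47/54 (normal good)


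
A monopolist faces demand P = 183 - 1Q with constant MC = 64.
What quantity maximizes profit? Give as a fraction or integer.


TR = P*Q = (183 - 1Q)Q = 183Q - 1Q^2
MR = dTR/dQ = 183 - 2Q
Set MR = MC:
183 - 2Q = 64
119 = 2Q
Q* = 119/2 = 119/2

119/2


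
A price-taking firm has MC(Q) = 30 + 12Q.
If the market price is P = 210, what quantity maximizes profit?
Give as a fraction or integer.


In perfect competition, profit is maximized where P = MC.
210 = 30 + 12Q
180 = 12Q
Q* = 180/12 = 15

15


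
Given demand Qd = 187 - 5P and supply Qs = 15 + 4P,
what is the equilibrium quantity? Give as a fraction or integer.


First find equilibrium price:
187 - 5P = 15 + 4P
P* = 172/9 = 172/9
Then substitute into demand:
Q* = 187 - 5 * 172/9 = 823/9

823/9


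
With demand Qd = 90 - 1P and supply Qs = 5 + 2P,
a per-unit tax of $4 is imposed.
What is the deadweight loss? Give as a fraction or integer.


Pre-tax equilibrium quantity: Q* = 185/3
Post-tax equilibrium quantity: Q_tax = 59
Reduction in quantity: Q* - Q_tax = 8/3
DWL = (1/2) * tax * (Q* - Q_tax)
DWL = (1/2) * 4 * 8/3 = 16/3

16/3


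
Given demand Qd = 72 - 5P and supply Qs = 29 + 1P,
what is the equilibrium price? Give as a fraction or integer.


At equilibrium, Qd = Qs.
72 - 5P = 29 + 1P
72 - 29 = 5P + 1P
43 = 6P
P* = 43/6 = 43/6

43/6


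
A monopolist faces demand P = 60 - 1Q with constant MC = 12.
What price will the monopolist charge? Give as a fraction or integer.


MR = 60 - 2Q
Set MR = MC: 60 - 2Q = 12
Q* = 24
Substitute into demand:
P* = 60 - 1*24 = 36

36


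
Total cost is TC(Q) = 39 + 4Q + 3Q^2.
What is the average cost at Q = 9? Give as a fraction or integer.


TC(9) = 39 + 4*9 + 3*9^2
TC(9) = 39 + 36 + 243 = 318
AC = TC/Q = 318/9 = 106/3

106/3


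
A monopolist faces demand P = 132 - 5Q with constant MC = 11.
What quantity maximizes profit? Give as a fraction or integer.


TR = P*Q = (132 - 5Q)Q = 132Q - 5Q^2
MR = dTR/dQ = 132 - 10Q
Set MR = MC:
132 - 10Q = 11
121 = 10Q
Q* = 121/10 = 121/10

121/10


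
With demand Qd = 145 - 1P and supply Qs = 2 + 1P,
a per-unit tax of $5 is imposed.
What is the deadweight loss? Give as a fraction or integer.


Pre-tax equilibrium quantity: Q* = 147/2
Post-tax equilibrium quantity: Q_tax = 71
Reduction in quantity: Q* - Q_tax = 5/2
DWL = (1/2) * tax * (Q* - Q_tax)
DWL = (1/2) * 5 * 5/2 = 25/4

25/4


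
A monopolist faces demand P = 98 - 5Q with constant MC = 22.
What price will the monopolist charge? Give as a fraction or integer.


MR = 98 - 10Q
Set MR = MC: 98 - 10Q = 22
Q* = 38/5
Substitute into demand:
P* = 98 - 5*38/5 = 60

60


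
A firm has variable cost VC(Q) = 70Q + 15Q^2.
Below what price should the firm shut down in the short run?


AVC(Q) = VC(Q)/Q = 70 + 15Q
AVC is increasing in Q, so minimum AVC is at Q -> 0+.
Min AVC = 70
The firm should shut down if P < 70.

70


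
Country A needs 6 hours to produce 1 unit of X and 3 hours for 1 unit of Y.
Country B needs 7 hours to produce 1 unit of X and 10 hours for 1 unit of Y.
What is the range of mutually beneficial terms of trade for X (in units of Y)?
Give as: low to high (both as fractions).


Opportunity cost of X for Country A = hours_X / hours_Y = 6/3 = 2 units of Y
Opportunity cost of X for Country B = hours_X / hours_Y = 7/10 = 7/10 units of Y
Terms of trade must be between the two opportunity costs.
Range: 7/10 to 2

7/10 to 2


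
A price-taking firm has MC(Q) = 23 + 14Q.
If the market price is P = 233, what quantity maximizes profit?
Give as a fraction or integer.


In perfect competition, profit is maximized where P = MC.
233 = 23 + 14Q
210 = 14Q
Q* = 210/14 = 15

15


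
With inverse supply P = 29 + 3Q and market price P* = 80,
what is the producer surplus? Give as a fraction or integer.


Minimum supply price (at Q=0): P_min = 29
Quantity supplied at P* = 80:
Q* = (80 - 29)/3 = 17
PS = (1/2) * Q* * (P* - P_min)
PS = (1/2) * 17 * (80 - 29)
PS = (1/2) * 17 * 51 = 867/2

867/2


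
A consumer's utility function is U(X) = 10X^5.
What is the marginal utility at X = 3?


MU = dU/dX = 10*5*X^(5-1)
MU = 50*X^4
At X = 3:
MU = 50 * 3^4
MU = 50 * 81 = 4050

4050


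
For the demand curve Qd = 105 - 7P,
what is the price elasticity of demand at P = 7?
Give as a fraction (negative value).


dQ/dP = -7
At P = 7: Q = 105 - 7*7 = 56
E = (dQ/dP)(P/Q) = (-7)(7/56) = -7/8

-7/8


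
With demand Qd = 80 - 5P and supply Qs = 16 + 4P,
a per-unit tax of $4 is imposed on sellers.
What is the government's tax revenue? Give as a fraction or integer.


With tax on sellers, new supply: Qs' = 16 + 4(P - 4)
= 0 + 4P
New equilibrium quantity:
Q_new = 320/9
Tax revenue = tax * Q_new = 4 * 320/9 = 1280/9

1280/9


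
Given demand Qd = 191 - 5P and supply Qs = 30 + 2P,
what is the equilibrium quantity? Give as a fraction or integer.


First find equilibrium price:
191 - 5P = 30 + 2P
P* = 161/7 = 23
Then substitute into demand:
Q* = 191 - 5 * 23 = 76

76


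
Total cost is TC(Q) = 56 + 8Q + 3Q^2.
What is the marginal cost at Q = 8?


MC = dTC/dQ = 8 + 2*3*Q
At Q = 8:
MC = 8 + 6*8
MC = 8 + 48 = 56

56


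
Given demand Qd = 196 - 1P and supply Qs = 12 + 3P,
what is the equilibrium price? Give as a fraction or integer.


At equilibrium, Qd = Qs.
196 - 1P = 12 + 3P
196 - 12 = 1P + 3P
184 = 4P
P* = 184/4 = 46

46


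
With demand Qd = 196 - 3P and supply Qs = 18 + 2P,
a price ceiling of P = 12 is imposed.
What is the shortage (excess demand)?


At P = 12:
Qd = 196 - 3*12 = 160
Qs = 18 + 2*12 = 42
Shortage = Qd - Qs = 160 - 42 = 118

118


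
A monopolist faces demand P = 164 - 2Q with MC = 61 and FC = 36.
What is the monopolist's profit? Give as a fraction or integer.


MR = MC: 164 - 4Q = 61
Q* = 103/4
P* = 164 - 2*103/4 = 225/2
Profit = (P* - MC)*Q* - FC
= (225/2 - 61)*103/4 - 36
= 103/2*103/4 - 36
= 10609/8 - 36 = 10321/8

10321/8


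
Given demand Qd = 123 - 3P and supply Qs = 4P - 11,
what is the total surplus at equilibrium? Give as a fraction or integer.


Find equilibrium: 123 - 3P = 4P - 11
123 + 11 = 7P
P* = 134/7 = 134/7
Q* = 4*134/7 - 11 = 459/7
Inverse demand: P = 41 - Q/3, so P_max = 41
Inverse supply: P = 11/4 + Q/4, so P_min = 11/4
CS = (1/2) * 459/7 * (41 - 134/7) = 70227/98
PS = (1/2) * 459/7 * (134/7 - 11/4) = 210681/392
TS = CS + PS = 70227/98 + 210681/392 = 70227/56

70227/56


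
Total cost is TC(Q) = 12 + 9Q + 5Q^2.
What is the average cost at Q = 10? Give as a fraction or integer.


TC(10) = 12 + 9*10 + 5*10^2
TC(10) = 12 + 90 + 500 = 602
AC = TC/Q = 602/10 = 301/5

301/5


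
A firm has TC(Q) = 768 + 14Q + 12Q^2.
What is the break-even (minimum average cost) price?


AC(Q) = 768/Q + 14 + 12Q
To minimize: dAC/dQ = -768/Q^2 + 12 = 0
Q^2 = 768/12 = 64
Q* = 8
Min AC = 768/8 + 14 + 12*8
Min AC = 96 + 14 + 96 = 206

206


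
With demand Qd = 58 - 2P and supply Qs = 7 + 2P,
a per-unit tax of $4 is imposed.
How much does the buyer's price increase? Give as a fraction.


With a per-unit tax, the buyer's price increase depends on relative slopes.
Supply slope: d = 2, Demand slope: b = 2
Buyer's price increase = d * tax / (b + d)
= 2 * 4 / (2 + 2)
= 8 / 4 = 2

2


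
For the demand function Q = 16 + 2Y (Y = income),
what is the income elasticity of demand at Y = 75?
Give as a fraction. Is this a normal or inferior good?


dQ/dY = 2
At Y = 75: Q = 16 + 2*75 = 166
Ey = (dQ/dY)(Y/Q) = 2 * 75 / 166 = 75/83
Since Ey > 0, this is a normal good.

75/83 (normal good)


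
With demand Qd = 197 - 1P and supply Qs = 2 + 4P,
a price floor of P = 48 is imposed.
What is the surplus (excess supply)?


At P = 48:
Qd = 197 - 1*48 = 149
Qs = 2 + 4*48 = 194
Surplus = Qs - Qd = 194 - 149 = 45

45


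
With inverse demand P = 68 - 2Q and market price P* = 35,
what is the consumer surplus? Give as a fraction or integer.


Maximum willingness to pay (at Q=0): P_max = 68
Quantity demanded at P* = 35:
Q* = (68 - 35)/2 = 33/2
CS = (1/2) * Q* * (P_max - P*)
CS = (1/2) * 33/2 * (68 - 35)
CS = (1/2) * 33/2 * 33 = 1089/4

1089/4


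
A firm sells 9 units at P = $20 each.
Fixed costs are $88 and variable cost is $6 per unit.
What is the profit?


Total Revenue = P * Q = 20 * 9 = $180
Total Cost = FC + VC*Q = 88 + 6*9 = $142
Profit = TR - TC = 180 - 142 = $38

$38


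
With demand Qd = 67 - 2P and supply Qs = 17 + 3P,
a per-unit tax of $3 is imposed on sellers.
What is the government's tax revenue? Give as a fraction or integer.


With tax on sellers, new supply: Qs' = 17 + 3(P - 3)
= 8 + 3P
New equilibrium quantity:
Q_new = 217/5
Tax revenue = tax * Q_new = 3 * 217/5 = 651/5

651/5


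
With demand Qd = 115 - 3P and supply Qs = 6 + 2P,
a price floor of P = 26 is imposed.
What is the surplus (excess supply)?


At P = 26:
Qd = 115 - 3*26 = 37
Qs = 6 + 2*26 = 58
Surplus = Qs - Qd = 58 - 37 = 21

21


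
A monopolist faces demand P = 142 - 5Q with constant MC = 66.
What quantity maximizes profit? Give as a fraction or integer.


TR = P*Q = (142 - 5Q)Q = 142Q - 5Q^2
MR = dTR/dQ = 142 - 10Q
Set MR = MC:
142 - 10Q = 66
76 = 10Q
Q* = 76/10 = 38/5

38/5


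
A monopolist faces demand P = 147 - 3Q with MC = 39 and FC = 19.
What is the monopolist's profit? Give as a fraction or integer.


MR = MC: 147 - 6Q = 39
Q* = 18
P* = 147 - 3*18 = 93
Profit = (P* - MC)*Q* - FC
= (93 - 39)*18 - 19
= 54*18 - 19
= 972 - 19 = 953

953


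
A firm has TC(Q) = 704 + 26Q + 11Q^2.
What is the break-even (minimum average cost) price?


AC(Q) = 704/Q + 26 + 11Q
To minimize: dAC/dQ = -704/Q^2 + 11 = 0
Q^2 = 704/11 = 64
Q* = 8
Min AC = 704/8 + 26 + 11*8
Min AC = 88 + 26 + 88 = 202

202


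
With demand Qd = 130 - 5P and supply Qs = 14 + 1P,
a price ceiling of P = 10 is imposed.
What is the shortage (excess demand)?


At P = 10:
Qd = 130 - 5*10 = 80
Qs = 14 + 1*10 = 24
Shortage = Qd - Qs = 80 - 24 = 56

56


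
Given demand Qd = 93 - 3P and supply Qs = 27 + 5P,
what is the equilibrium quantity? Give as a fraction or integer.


First find equilibrium price:
93 - 3P = 27 + 5P
P* = 66/8 = 33/4
Then substitute into demand:
Q* = 93 - 3 * 33/4 = 273/4

273/4


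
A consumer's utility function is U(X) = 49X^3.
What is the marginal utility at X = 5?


MU = dU/dX = 49*3*X^(3-1)
MU = 147*X^2
At X = 5:
MU = 147 * 5^2
MU = 147 * 25 = 3675

3675


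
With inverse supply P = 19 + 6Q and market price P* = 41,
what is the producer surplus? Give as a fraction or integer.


Minimum supply price (at Q=0): P_min = 19
Quantity supplied at P* = 41:
Q* = (41 - 19)/6 = 11/3
PS = (1/2) * Q* * (P* - P_min)
PS = (1/2) * 11/3 * (41 - 19)
PS = (1/2) * 11/3 * 22 = 121/3

121/3


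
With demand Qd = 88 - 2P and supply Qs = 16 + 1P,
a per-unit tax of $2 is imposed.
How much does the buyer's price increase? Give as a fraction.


With a per-unit tax, the buyer's price increase depends on relative slopes.
Supply slope: d = 1, Demand slope: b = 2
Buyer's price increase = d * tax / (b + d)
= 1 * 2 / (2 + 1)
= 2 / 3 = 2/3

2/3


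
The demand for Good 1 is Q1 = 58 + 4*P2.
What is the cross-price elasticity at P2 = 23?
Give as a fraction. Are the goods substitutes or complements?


dQ1/dP2 = 4
At P2 = 23: Q1 = 58 + 4*23 = 150
Exy = (dQ1/dP2)(P2/Q1) = 4 * 23 / 150 = 46/75
Since Exy > 0, the goods are substitutes.

46/75 (substitutes)


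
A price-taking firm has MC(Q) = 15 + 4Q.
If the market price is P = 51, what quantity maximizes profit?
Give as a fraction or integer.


In perfect competition, profit is maximized where P = MC.
51 = 15 + 4Q
36 = 4Q
Q* = 36/4 = 9

9


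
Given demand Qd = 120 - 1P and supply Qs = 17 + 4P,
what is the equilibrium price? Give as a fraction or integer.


At equilibrium, Qd = Qs.
120 - 1P = 17 + 4P
120 - 17 = 1P + 4P
103 = 5P
P* = 103/5 = 103/5

103/5


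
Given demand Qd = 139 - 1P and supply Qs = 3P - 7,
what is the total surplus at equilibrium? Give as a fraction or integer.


Find equilibrium: 139 - 1P = 3P - 7
139 + 7 = 4P
P* = 146/4 = 73/2
Q* = 3*73/2 - 7 = 205/2
Inverse demand: P = 139 - Q/1, so P_max = 139
Inverse supply: P = 7/3 + Q/3, so P_min = 7/3
CS = (1/2) * 205/2 * (139 - 73/2) = 42025/8
PS = (1/2) * 205/2 * (73/2 - 7/3) = 42025/24
TS = CS + PS = 42025/8 + 42025/24 = 42025/6

42025/6


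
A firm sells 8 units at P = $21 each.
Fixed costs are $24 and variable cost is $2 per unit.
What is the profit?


Total Revenue = P * Q = 21 * 8 = $168
Total Cost = FC + VC*Q = 24 + 2*8 = $40
Profit = TR - TC = 168 - 40 = $128

$128


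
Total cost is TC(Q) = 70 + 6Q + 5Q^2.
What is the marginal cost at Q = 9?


MC = dTC/dQ = 6 + 2*5*Q
At Q = 9:
MC = 6 + 10*9
MC = 6 + 90 = 96

96


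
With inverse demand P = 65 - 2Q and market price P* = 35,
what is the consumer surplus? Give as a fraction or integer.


Maximum willingness to pay (at Q=0): P_max = 65
Quantity demanded at P* = 35:
Q* = (65 - 35)/2 = 15
CS = (1/2) * Q* * (P_max - P*)
CS = (1/2) * 15 * (65 - 35)
CS = (1/2) * 15 * 30 = 225

225


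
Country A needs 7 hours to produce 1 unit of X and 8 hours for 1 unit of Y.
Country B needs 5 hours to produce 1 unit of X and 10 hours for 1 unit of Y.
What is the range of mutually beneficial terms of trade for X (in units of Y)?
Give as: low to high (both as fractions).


Opportunity cost of X for Country A = hours_X / hours_Y = 7/8 = 7/8 units of Y
Opportunity cost of X for Country B = hours_X / hours_Y = 5/10 = 1/2 units of Y
Terms of trade must be between the two opportunity costs.
Range: 1/2 to 7/8

1/2 to 7/8


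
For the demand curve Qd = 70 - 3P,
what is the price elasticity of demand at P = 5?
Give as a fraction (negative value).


dQ/dP = -3
At P = 5: Q = 70 - 3*5 = 55
E = (dQ/dP)(P/Q) = (-3)(5/55) = -3/11

-3/11


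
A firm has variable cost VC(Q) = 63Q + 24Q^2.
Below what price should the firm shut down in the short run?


AVC(Q) = VC(Q)/Q = 63 + 24Q
AVC is increasing in Q, so minimum AVC is at Q -> 0+.
Min AVC = 63
The firm should shut down if P < 63.

63


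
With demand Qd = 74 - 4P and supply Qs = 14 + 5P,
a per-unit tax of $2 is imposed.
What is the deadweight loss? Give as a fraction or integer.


Pre-tax equilibrium quantity: Q* = 142/3
Post-tax equilibrium quantity: Q_tax = 386/9
Reduction in quantity: Q* - Q_tax = 40/9
DWL = (1/2) * tax * (Q* - Q_tax)
DWL = (1/2) * 2 * 40/9 = 40/9

40/9


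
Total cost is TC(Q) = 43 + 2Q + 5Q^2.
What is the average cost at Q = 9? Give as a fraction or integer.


TC(9) = 43 + 2*9 + 5*9^2
TC(9) = 43 + 18 + 405 = 466
AC = TC/Q = 466/9 = 466/9

466/9


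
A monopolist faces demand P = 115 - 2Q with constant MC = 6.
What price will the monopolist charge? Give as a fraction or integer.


MR = 115 - 4Q
Set MR = MC: 115 - 4Q = 6
Q* = 109/4
Substitute into demand:
P* = 115 - 2*109/4 = 121/2

121/2


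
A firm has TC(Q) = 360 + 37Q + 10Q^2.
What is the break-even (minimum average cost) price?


AC(Q) = 360/Q + 37 + 10Q
To minimize: dAC/dQ = -360/Q^2 + 10 = 0
Q^2 = 360/10 = 36
Q* = 6
Min AC = 360/6 + 37 + 10*6
Min AC = 60 + 37 + 60 = 157

157


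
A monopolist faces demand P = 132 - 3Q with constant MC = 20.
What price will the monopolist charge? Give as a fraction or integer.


MR = 132 - 6Q
Set MR = MC: 132 - 6Q = 20
Q* = 56/3
Substitute into demand:
P* = 132 - 3*56/3 = 76

76


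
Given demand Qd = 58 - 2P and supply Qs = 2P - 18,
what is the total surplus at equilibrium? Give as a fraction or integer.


Find equilibrium: 58 - 2P = 2P - 18
58 + 18 = 4P
P* = 76/4 = 19
Q* = 2*19 - 18 = 20
Inverse demand: P = 29 - Q/2, so P_max = 29
Inverse supply: P = 9 + Q/2, so P_min = 9
CS = (1/2) * 20 * (29 - 19) = 100
PS = (1/2) * 20 * (19 - 9) = 100
TS = CS + PS = 100 + 100 = 200

200


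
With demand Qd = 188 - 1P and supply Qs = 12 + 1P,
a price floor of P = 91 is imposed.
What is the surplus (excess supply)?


At P = 91:
Qd = 188 - 1*91 = 97
Qs = 12 + 1*91 = 103
Surplus = Qs - Qd = 103 - 97 = 6

6


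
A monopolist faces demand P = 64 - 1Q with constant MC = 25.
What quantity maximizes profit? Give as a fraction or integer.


TR = P*Q = (64 - 1Q)Q = 64Q - 1Q^2
MR = dTR/dQ = 64 - 2Q
Set MR = MC:
64 - 2Q = 25
39 = 2Q
Q* = 39/2 = 39/2

39/2


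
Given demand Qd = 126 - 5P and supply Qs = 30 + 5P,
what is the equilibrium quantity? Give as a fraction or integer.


First find equilibrium price:
126 - 5P = 30 + 5P
P* = 96/10 = 48/5
Then substitute into demand:
Q* = 126 - 5 * 48/5 = 78

78


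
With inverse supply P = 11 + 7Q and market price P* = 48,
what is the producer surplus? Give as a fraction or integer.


Minimum supply price (at Q=0): P_min = 11
Quantity supplied at P* = 48:
Q* = (48 - 11)/7 = 37/7
PS = (1/2) * Q* * (P* - P_min)
PS = (1/2) * 37/7 * (48 - 11)
PS = (1/2) * 37/7 * 37 = 1369/14

1369/14


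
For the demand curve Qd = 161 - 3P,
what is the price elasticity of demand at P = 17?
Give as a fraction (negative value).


dQ/dP = -3
At P = 17: Q = 161 - 3*17 = 110
E = (dQ/dP)(P/Q) = (-3)(17/110) = -51/110

-51/110


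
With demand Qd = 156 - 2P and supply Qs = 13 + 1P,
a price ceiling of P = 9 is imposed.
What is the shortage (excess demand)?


At P = 9:
Qd = 156 - 2*9 = 138
Qs = 13 + 1*9 = 22
Shortage = Qd - Qs = 138 - 22 = 116

116


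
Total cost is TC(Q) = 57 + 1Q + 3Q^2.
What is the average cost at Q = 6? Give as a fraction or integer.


TC(6) = 57 + 1*6 + 3*6^2
TC(6) = 57 + 6 + 108 = 171
AC = TC/Q = 171/6 = 57/2

57/2


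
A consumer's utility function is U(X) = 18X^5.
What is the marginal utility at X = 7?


MU = dU/dX = 18*5*X^(5-1)
MU = 90*X^4
At X = 7:
MU = 90 * 7^4
MU = 90 * 2401 = 216090

216090


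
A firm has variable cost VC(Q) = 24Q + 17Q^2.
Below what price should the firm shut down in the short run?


AVC(Q) = VC(Q)/Q = 24 + 17Q
AVC is increasing in Q, so minimum AVC is at Q -> 0+.
Min AVC = 24
The firm should shut down if P < 24.

24


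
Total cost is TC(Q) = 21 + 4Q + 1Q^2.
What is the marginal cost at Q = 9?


MC = dTC/dQ = 4 + 2*1*Q
At Q = 9:
MC = 4 + 2*9
MC = 4 + 18 = 22

22


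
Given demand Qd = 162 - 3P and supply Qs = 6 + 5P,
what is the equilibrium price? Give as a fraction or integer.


At equilibrium, Qd = Qs.
162 - 3P = 6 + 5P
162 - 6 = 3P + 5P
156 = 8P
P* = 156/8 = 39/2

39/2


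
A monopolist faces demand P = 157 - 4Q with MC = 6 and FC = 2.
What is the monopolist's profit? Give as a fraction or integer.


MR = MC: 157 - 8Q = 6
Q* = 151/8
P* = 157 - 4*151/8 = 163/2
Profit = (P* - MC)*Q* - FC
= (163/2 - 6)*151/8 - 2
= 151/2*151/8 - 2
= 22801/16 - 2 = 22769/16

22769/16


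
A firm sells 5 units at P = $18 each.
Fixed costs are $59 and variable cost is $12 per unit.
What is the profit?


Total Revenue = P * Q = 18 * 5 = $90
Total Cost = FC + VC*Q = 59 + 12*5 = $119
Profit = TR - TC = 90 - 119 = $-29

$-29


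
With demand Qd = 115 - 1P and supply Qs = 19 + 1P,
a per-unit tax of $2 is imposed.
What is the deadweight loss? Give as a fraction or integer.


Pre-tax equilibrium quantity: Q* = 67
Post-tax equilibrium quantity: Q_tax = 66
Reduction in quantity: Q* - Q_tax = 1
DWL = (1/2) * tax * (Q* - Q_tax)
DWL = (1/2) * 2 * 1 = 1

1


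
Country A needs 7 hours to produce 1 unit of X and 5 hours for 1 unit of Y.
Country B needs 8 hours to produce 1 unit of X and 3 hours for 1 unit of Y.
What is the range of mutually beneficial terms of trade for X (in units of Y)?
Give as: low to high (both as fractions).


Opportunity cost of X for Country A = hours_X / hours_Y = 7/5 = 7/5 units of Y
Opportunity cost of X for Country B = hours_X / hours_Y = 8/3 = 8/3 units of Y
Terms of trade must be between the two opportunity costs.
Range: 7/5 to 8/3

7/5 to 8/3


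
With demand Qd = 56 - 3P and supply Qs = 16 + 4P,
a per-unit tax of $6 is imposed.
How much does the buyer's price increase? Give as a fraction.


With a per-unit tax, the buyer's price increase depends on relative slopes.
Supply slope: d = 4, Demand slope: b = 3
Buyer's price increase = d * tax / (b + d)
= 4 * 6 / (3 + 4)
= 24 / 7 = 24/7

24/7


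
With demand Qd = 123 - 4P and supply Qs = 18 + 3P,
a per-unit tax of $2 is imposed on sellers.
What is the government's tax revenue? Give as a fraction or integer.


With tax on sellers, new supply: Qs' = 18 + 3(P - 2)
= 12 + 3P
New equilibrium quantity:
Q_new = 417/7
Tax revenue = tax * Q_new = 2 * 417/7 = 834/7

834/7


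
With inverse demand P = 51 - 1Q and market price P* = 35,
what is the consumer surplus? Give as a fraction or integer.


Maximum willingness to pay (at Q=0): P_max = 51
Quantity demanded at P* = 35:
Q* = (51 - 35)/1 = 16
CS = (1/2) * Q* * (P_max - P*)
CS = (1/2) * 16 * (51 - 35)
CS = (1/2) * 16 * 16 = 128

128


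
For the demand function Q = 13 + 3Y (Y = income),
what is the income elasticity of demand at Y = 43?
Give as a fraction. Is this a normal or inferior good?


dQ/dY = 3
At Y = 43: Q = 13 + 3*43 = 142
Ey = (dQ/dY)(Y/Q) = 3 * 43 / 142 = 129/142
Since Ey > 0, this is a normal good.

129/142 (normal good)


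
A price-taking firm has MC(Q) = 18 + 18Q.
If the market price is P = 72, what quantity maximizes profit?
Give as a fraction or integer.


In perfect competition, profit is maximized where P = MC.
72 = 18 + 18Q
54 = 18Q
Q* = 54/18 = 3

3


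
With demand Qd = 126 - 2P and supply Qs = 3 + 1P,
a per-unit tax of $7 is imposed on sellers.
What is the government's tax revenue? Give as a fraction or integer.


With tax on sellers, new supply: Qs' = 3 + 1(P - 7)
= 1P - 4
New equilibrium quantity:
Q_new = 118/3
Tax revenue = tax * Q_new = 7 * 118/3 = 826/3

826/3


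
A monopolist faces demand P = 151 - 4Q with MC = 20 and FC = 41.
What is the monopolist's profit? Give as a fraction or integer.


MR = MC: 151 - 8Q = 20
Q* = 131/8
P* = 151 - 4*131/8 = 171/2
Profit = (P* - MC)*Q* - FC
= (171/2 - 20)*131/8 - 41
= 131/2*131/8 - 41
= 17161/16 - 41 = 16505/16

16505/16


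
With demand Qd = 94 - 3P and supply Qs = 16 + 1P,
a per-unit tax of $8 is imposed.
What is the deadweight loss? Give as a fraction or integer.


Pre-tax equilibrium quantity: Q* = 71/2
Post-tax equilibrium quantity: Q_tax = 59/2
Reduction in quantity: Q* - Q_tax = 6
DWL = (1/2) * tax * (Q* - Q_tax)
DWL = (1/2) * 8 * 6 = 24

24


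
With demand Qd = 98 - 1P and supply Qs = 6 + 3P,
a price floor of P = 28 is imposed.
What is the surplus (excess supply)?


At P = 28:
Qd = 98 - 1*28 = 70
Qs = 6 + 3*28 = 90
Surplus = Qs - Qd = 90 - 70 = 20

20


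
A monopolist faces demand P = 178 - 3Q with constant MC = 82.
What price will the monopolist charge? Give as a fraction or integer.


MR = 178 - 6Q
Set MR = MC: 178 - 6Q = 82
Q* = 16
Substitute into demand:
P* = 178 - 3*16 = 130

130


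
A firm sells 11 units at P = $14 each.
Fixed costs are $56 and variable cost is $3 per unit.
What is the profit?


Total Revenue = P * Q = 14 * 11 = $154
Total Cost = FC + VC*Q = 56 + 3*11 = $89
Profit = TR - TC = 154 - 89 = $65

$65


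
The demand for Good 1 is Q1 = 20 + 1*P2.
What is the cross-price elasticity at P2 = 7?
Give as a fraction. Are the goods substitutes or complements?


dQ1/dP2 = 1
At P2 = 7: Q1 = 20 + 1*7 = 27
Exy = (dQ1/dP2)(P2/Q1) = 1 * 7 / 27 = 7/27
Since Exy > 0, the goods are substitutes.

7/27 (substitutes)


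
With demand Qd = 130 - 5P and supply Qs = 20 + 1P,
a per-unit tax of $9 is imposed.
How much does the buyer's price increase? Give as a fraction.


With a per-unit tax, the buyer's price increase depends on relative slopes.
Supply slope: d = 1, Demand slope: b = 5
Buyer's price increase = d * tax / (b + d)
= 1 * 9 / (5 + 1)
= 9 / 6 = 3/2

3/2


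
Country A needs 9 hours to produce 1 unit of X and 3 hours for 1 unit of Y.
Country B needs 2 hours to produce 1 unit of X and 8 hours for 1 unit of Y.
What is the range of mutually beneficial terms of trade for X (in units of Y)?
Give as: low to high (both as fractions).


Opportunity cost of X for Country A = hours_X / hours_Y = 9/3 = 3 units of Y
Opportunity cost of X for Country B = hours_X / hours_Y = 2/8 = 1/4 units of Y
Terms of trade must be between the two opportunity costs.
Range: 1/4 to 3

1/4 to 3


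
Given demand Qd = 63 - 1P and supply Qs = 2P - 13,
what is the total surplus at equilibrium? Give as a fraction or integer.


Find equilibrium: 63 - 1P = 2P - 13
63 + 13 = 3P
P* = 76/3 = 76/3
Q* = 2*76/3 - 13 = 113/3
Inverse demand: P = 63 - Q/1, so P_max = 63
Inverse supply: P = 13/2 + Q/2, so P_min = 13/2
CS = (1/2) * 113/3 * (63 - 76/3) = 12769/18
PS = (1/2) * 113/3 * (76/3 - 13/2) = 12769/36
TS = CS + PS = 12769/18 + 12769/36 = 12769/12

12769/12


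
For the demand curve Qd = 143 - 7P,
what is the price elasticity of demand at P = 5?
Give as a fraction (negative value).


dQ/dP = -7
At P = 5: Q = 143 - 7*5 = 108
E = (dQ/dP)(P/Q) = (-7)(5/108) = -35/108

-35/108


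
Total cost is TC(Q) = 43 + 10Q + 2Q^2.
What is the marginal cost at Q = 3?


MC = dTC/dQ = 10 + 2*2*Q
At Q = 3:
MC = 10 + 4*3
MC = 10 + 12 = 22

22


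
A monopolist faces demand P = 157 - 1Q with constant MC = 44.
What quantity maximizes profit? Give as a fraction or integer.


TR = P*Q = (157 - 1Q)Q = 157Q - 1Q^2
MR = dTR/dQ = 157 - 2Q
Set MR = MC:
157 - 2Q = 44
113 = 2Q
Q* = 113/2 = 113/2

113/2


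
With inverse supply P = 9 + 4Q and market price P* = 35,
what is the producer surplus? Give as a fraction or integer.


Minimum supply price (at Q=0): P_min = 9
Quantity supplied at P* = 35:
Q* = (35 - 9)/4 = 13/2
PS = (1/2) * Q* * (P* - P_min)
PS = (1/2) * 13/2 * (35 - 9)
PS = (1/2) * 13/2 * 26 = 169/2

169/2


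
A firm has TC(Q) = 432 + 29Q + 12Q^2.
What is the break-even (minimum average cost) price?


AC(Q) = 432/Q + 29 + 12Q
To minimize: dAC/dQ = -432/Q^2 + 12 = 0
Q^2 = 432/12 = 36
Q* = 6
Min AC = 432/6 + 29 + 12*6
Min AC = 72 + 29 + 72 = 173

173


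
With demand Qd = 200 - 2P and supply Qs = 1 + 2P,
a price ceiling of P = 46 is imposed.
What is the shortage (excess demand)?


At P = 46:
Qd = 200 - 2*46 = 108
Qs = 1 + 2*46 = 93
Shortage = Qd - Qs = 108 - 93 = 15

15


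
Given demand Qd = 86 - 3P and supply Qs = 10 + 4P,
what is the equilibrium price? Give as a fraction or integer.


At equilibrium, Qd = Qs.
86 - 3P = 10 + 4P
86 - 10 = 3P + 4P
76 = 7P
P* = 76/7 = 76/7

76/7


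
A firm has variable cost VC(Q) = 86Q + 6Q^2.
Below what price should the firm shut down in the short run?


AVC(Q) = VC(Q)/Q = 86 + 6Q
AVC is increasing in Q, so minimum AVC is at Q -> 0+.
Min AVC = 86
The firm should shut down if P < 86.

86


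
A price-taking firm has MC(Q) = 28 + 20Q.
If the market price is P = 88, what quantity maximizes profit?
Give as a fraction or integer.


In perfect competition, profit is maximized where P = MC.
88 = 28 + 20Q
60 = 20Q
Q* = 60/20 = 3

3


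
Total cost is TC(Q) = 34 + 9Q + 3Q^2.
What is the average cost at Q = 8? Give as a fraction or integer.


TC(8) = 34 + 9*8 + 3*8^2
TC(8) = 34 + 72 + 192 = 298
AC = TC/Q = 298/8 = 149/4

149/4


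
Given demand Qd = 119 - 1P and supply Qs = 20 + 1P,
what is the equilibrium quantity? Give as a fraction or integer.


First find equilibrium price:
119 - 1P = 20 + 1P
P* = 99/2 = 99/2
Then substitute into demand:
Q* = 119 - 1 * 99/2 = 139/2

139/2


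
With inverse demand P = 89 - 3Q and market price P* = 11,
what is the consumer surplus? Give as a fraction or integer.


Maximum willingness to pay (at Q=0): P_max = 89
Quantity demanded at P* = 11:
Q* = (89 - 11)/3 = 26
CS = (1/2) * Q* * (P_max - P*)
CS = (1/2) * 26 * (89 - 11)
CS = (1/2) * 26 * 78 = 1014

1014


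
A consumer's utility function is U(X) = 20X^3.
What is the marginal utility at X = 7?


MU = dU/dX = 20*3*X^(3-1)
MU = 60*X^2
At X = 7:
MU = 60 * 7^2
MU = 60 * 49 = 2940

2940


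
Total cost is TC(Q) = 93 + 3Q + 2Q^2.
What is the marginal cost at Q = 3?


MC = dTC/dQ = 3 + 2*2*Q
At Q = 3:
MC = 3 + 4*3
MC = 3 + 12 = 15

15


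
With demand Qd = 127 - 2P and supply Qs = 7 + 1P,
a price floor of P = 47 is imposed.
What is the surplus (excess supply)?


At P = 47:
Qd = 127 - 2*47 = 33
Qs = 7 + 1*47 = 54
Surplus = Qs - Qd = 54 - 33 = 21

21


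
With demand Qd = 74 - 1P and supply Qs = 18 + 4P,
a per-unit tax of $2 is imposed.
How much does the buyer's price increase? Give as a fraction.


With a per-unit tax, the buyer's price increase depends on relative slopes.
Supply slope: d = 4, Demand slope: b = 1
Buyer's price increase = d * tax / (b + d)
= 4 * 2 / (1 + 4)
= 8 / 5 = 8/5

8/5


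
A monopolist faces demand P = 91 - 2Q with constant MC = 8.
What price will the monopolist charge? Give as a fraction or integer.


MR = 91 - 4Q
Set MR = MC: 91 - 4Q = 8
Q* = 83/4
Substitute into demand:
P* = 91 - 2*83/4 = 99/2

99/2


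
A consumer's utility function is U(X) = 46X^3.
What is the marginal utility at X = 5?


MU = dU/dX = 46*3*X^(3-1)
MU = 138*X^2
At X = 5:
MU = 138 * 5^2
MU = 138 * 25 = 3450

3450
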